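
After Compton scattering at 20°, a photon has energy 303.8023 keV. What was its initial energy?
315.1000 keV

Convert final energy to wavelength (hc ≈ 1239.842 keV·pm):
λ' = hc/E' = 1239.842 / 303.8023 = 4.0811 pm

Calculate the Compton shift:
Δλ = λ_C(1 - cos(20°))
Δλ = 2.4263 × (1 - cos(20°))
Δλ = 0.1463 pm

Initial wavelength:
λ = λ' - Δλ = 4.0811 - 0.1463 = 3.9348 pm

Initial energy:
E = hc/λ = 1239.842 / 3.9348 = 315.1000 keV

(Intermediate values are shown rounded; full precision is carried through to the final answer.)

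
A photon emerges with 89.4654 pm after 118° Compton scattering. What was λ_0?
85.9000 pm

From λ' = λ + Δλ, we have λ = λ' - Δλ

First calculate the Compton shift:
Δλ = λ_C(1 - cos θ)
Δλ = 2.4263 × (1 - cos(118°))
Δλ = 2.4263 × 1.4695
Δλ = 3.5654 pm

Initial wavelength:
λ = λ' - Δλ
λ = 89.4654 - 3.5654
λ = 85.9000 pm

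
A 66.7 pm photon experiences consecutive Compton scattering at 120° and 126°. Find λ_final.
74.1919 pm

Apply Compton shift twice:

First scattering at θ₁ = 120°:
Δλ₁ = λ_C(1 - cos(120°))
Δλ₁ = 2.4263 × 1.5000
Δλ₁ = 3.6395 pm

After first scattering:
λ₁ = 66.7 + 3.6395 = 70.3395 pm

Second scattering at θ₂ = 126°:
Δλ₂ = λ_C(1 - cos(126°))
Δλ₂ = 2.4263 × 1.5878
Δλ₂ = 3.8525 pm

Final wavelength:
λ₂ = 70.3395 + 3.8525 = 74.1919 pm

Total shift: Δλ_total = 3.6395 + 3.8525 = 7.4919 pm

(Intermediate values are shown rounded; full precision is carried through to the final answer.)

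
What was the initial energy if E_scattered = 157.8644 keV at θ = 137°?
339.4000 keV

Convert final energy to wavelength (hc ≈ 1239.842 keV·pm):
λ' = hc/E' = 1239.842 / 157.8644 = 7.8538 pm

Calculate the Compton shift:
Δλ = λ_C(1 - cos(137°))
Δλ = 2.4263 × (1 - cos(137°))
Δλ = 4.2008 pm

Initial wavelength:
λ = λ' - Δλ = 7.8538 - 4.2008 = 3.6530 pm

Initial energy:
E = hc/λ = 1239.842 / 3.6530 = 339.4000 keV

(Intermediate values are shown rounded; full precision is carried through to the final answer.)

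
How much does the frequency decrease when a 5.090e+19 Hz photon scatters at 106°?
1.753e+19 Hz (decrease)

Convert frequency to wavelength (c = 299792458 m/s):
λ₀ = c/f₀ = 299792458/5.090e+19 = 5.8898322e-12 m = 5.8898 pm

Calculate Compton shift:
Δλ = λ_C(1 - cos(106°)) = 3.0951 pm

Final wavelength:
λ' = λ₀ + Δλ = 5.8898 + 3.0951 = 8.9849 pm

Final frequency:
f' = c/λ' = 299792458/8.9849242e-12 = 3.3366165e+19 Hz

Frequency shift (decrease):
Δf = f₀ - f' = 5.090e+19 - 3.3366165e+19 = 1.753e+19 Hz

(Intermediate values are shown rounded; full precision is carried through to the final answer.)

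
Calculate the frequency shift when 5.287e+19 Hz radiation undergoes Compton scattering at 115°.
2.001e+19 Hz (decrease)

Convert frequency to wavelength (c = 299792458 m/s):
λ₀ = c/f₀ = 299792458/5.287e+19 = 5.6703699e-12 m = 5.6704 pm

Calculate Compton shift:
Δλ = λ_C(1 - cos(115°)) = 3.4517 pm

Final wavelength:
λ' = λ₀ + Δλ = 5.6704 + 3.4517 = 9.1221 pm

Final frequency:
f' = c/λ' = 299792458/9.1220832e-12 = 3.2864473e+19 Hz

Frequency shift (decrease):
Δf = f₀ - f' = 5.287e+19 - 3.2864473e+19 = 2.001e+19 Hz

(Intermediate values are shown rounded; full precision is carried through to the final answer.)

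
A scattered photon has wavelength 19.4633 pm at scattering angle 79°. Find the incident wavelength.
17.5000 pm

From λ' = λ + Δλ, we have λ = λ' - Δλ

First calculate the Compton shift:
Δλ = λ_C(1 - cos θ)
Δλ = 2.4263 × (1 - cos(79°))
Δλ = 2.4263 × 0.8092
Δλ = 1.9633 pm

Initial wavelength:
λ = λ' - Δλ
λ = 19.4633 - 1.9633
λ = 17.5000 pm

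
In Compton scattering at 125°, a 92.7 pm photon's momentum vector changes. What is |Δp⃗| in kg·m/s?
1.2430e-23 kg·m/s

Photon momentum magnitude is p = h/λ.

Initial momentum:
p₀ = h/λ = 6.6261e-34/9.2700e-11 = 7.1479e-24 kg·m/s

After scattering:
λ' = λ + Δλ = 92.7 + 3.8180 = 96.5180 pm
p' = h/λ' = 6.6261e-34/9.6518e-11 = 6.8651e-24 kg·m/s

Momentum is a vector; the scattered photon's direction makes angle θ = 125° with the incident direction. The magnitude of the vector change Δp⃗ = p⃗₀ − p⃗' is found from the law of cosines:
|Δp⃗|² = p₀² + p'² − 2p₀p'cos θ
|Δp⃗|² = (7.1479e-24)² + (6.8651e-24)² − 2·7.1479e-24·6.8651e-24·cos(125°)
|Δp⃗| = 1.2430e-23 kg·m/s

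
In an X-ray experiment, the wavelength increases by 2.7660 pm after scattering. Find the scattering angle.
98.05°

From the Compton formula Δλ = λ_C(1 - cos θ), we can solve for θ:

cos θ = 1 - Δλ/λ_C

Given:
- Δλ = 2.7660 pm
- λ_C = h/(m_e·c) ≈ 2.42631024 pm

cos θ = 1 - 2.7660/2.42631024
cos θ = 1 - 1.140003
cos θ = -0.140003

θ = arccos(-0.140003)
θ = 98.05°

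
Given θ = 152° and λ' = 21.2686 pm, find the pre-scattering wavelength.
16.7000 pm

From λ' = λ + Δλ, we have λ = λ' - Δλ

First calculate the Compton shift:
Δλ = λ_C(1 - cos θ)
Δλ = 2.4263 × (1 - cos(152°))
Δλ = 2.4263 × 1.8829
Δλ = 4.5686 pm

Initial wavelength:
λ = λ' - Δλ
λ = 21.2686 - 4.5686
λ = 16.7000 pm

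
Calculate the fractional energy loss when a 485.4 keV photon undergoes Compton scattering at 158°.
0.6467 (or 64.67%)

Calculate initial and final photon energies:

Initial: E₀ = 485.4 keV → λ₀ = 2.5543 pm
Compton shift: Δλ = 4.6759 pm
Final wavelength: λ' = 7.2302 pm
Final energy: E' = 171.4807 keV

Fractional energy loss:
(E₀ - E')/E₀ = (485.4000 - 171.4807)/485.4000
= 313.9193/485.4000
= 0.6467
= 64.67%

(Intermediate values are shown rounded; full precision is carried through to the final answer.)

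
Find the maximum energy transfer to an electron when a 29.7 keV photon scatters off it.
3.0929 keV

Maximum energy transfer occurs at θ = 180° (backscattering).

Initial photon: E₀ = 29.7 keV → λ₀ = 41.7455 pm

Maximum Compton shift (at 180°):
Δλ_max = 2λ_C = 2 × 2.4263 = 4.8526 pm

Final wavelength:
λ' = 41.7455 + 4.8526 = 46.5981 pm

Minimum photon energy (maximum energy to electron):
E'_min = hc/λ' = 26.6071 keV

Maximum electron kinetic energy:
K_max = E₀ - E'_min = 29.7000 - 26.6071 = 3.0929 keV

(Intermediate values are shown rounded; full precision is carried through to the final answer.)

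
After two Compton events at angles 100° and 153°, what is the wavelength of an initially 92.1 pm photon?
99.5358 pm

Apply Compton shift twice:

First scattering at θ₁ = 100°:
Δλ₁ = λ_C(1 - cos(100°))
Δλ₁ = 2.4263 × 1.1736
Δλ₁ = 2.8476 pm

After first scattering:
λ₁ = 92.1 + 2.8476 = 94.9476 pm

Second scattering at θ₂ = 153°:
Δλ₂ = λ_C(1 - cos(153°))
Δλ₂ = 2.4263 × 1.8910
Δλ₂ = 4.5882 pm

Final wavelength:
λ₂ = 94.9476 + 4.5882 = 99.5358 pm

Total shift: Δλ_total = 2.8476 + 4.5882 = 7.4358 pm

(Intermediate values are shown rounded; full precision is carried through to the final answer.)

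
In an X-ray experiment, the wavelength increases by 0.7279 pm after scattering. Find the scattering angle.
45.57°

From the Compton formula Δλ = λ_C(1 - cos θ), we can solve for θ:

cos θ = 1 - Δλ/λ_C

Given:
- Δλ = 0.7279 pm
- λ_C = h/(m_e·c) ≈ 2.42631024 pm

cos θ = 1 - 0.7279/2.42631024
cos θ = 1 - 0.300003
cos θ = 0.699997

θ = arccos(0.699997)
θ = 45.57°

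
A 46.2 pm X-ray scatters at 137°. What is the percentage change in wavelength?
9.0926%

Calculate the Compton shift:
Δλ = λ_C(1 - cos(137°))
Δλ = 2.4263 × (1 - cos(137°))
Δλ = 2.4263 × 1.7314
Δλ = 4.2008 pm

Percentage change:
(Δλ/λ₀) × 100 = (4.2008/46.2) × 100
= 9.0926%

(Intermediate values are shown rounded; full precision is carried through to the final answer.)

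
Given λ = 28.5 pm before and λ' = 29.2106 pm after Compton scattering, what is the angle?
45.00°

First find the wavelength shift:
Δλ = λ' - λ = 29.2106 - 28.5 = 0.7106 pm

Using Δλ = λ_C(1 - cos θ), with λ_C = h/(m_e·c) ≈ 2.42631024 pm:
cos θ = 1 - Δλ/λ_C
cos θ = 1 - 0.7106/2.42631024
cos θ = 0.707127

θ = arccos(0.707127)
θ = 45.00°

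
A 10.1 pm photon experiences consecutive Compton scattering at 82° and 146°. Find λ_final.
16.6264 pm

Apply Compton shift twice:

First scattering at θ₁ = 82°:
Δλ₁ = λ_C(1 - cos(82°))
Δλ₁ = 2.4263 × 0.8608
Δλ₁ = 2.0886 pm

After first scattering:
λ₁ = 10.1 + 2.0886 = 12.1886 pm

Second scattering at θ₂ = 146°:
Δλ₂ = λ_C(1 - cos(146°))
Δλ₂ = 2.4263 × 1.8290
Δλ₂ = 4.4378 pm

Final wavelength:
λ₂ = 12.1886 + 4.4378 = 16.6264 pm

Total shift: Δλ_total = 2.0886 + 4.4378 = 6.5264 pm

(Intermediate values are shown rounded; full precision is carried through to the final answer.)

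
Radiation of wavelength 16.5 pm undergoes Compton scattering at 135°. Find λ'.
20.6420 pm

Using the Compton formula: λ' = λ + λ_C(1 − cos θ)

For θ = 135°, cos θ = -√2/2 (exact) ≈ -0.7071, so:
1 − cos 135° = 1 − (-√2/2) ≈ 1.7071

Δλ = λ_C × 1.7071 = 2.4263 × 1.7071 = 4.1420 pm

λ' = 16.5 + 4.1420 = 20.6420 pm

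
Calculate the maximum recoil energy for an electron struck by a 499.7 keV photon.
330.6412 keV

Maximum energy transfer occurs at θ = 180° (backscattering).

Initial photon: E₀ = 499.7 keV → λ₀ = 2.4812 pm

Maximum Compton shift (at 180°):
Δλ_max = 2λ_C = 2 × 2.4263 = 4.8526 pm

Final wavelength:
λ' = 2.4812 + 4.8526 = 7.3338 pm

Minimum photon energy (maximum energy to electron):
E'_min = hc/λ' = 169.0588 keV

Maximum electron kinetic energy:
K_max = E₀ - E'_min = 499.7000 - 169.0588 = 330.6412 keV

(Intermediate values are shown rounded; full precision is carried through to the final answer.)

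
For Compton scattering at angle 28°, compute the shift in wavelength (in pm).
0.2840 pm

Using the Compton scattering formula:
Δλ = λ_C(1 - cos θ)

where λ_C = h/(m_e·c) ≈ 2.4263 pm is the Compton wavelength of an electron.

For θ = 28°:
cos(28°) = 0.8829
1 - cos(28°) = 0.1171

Δλ = 2.4263 × 0.1171
Δλ = 0.2840 pm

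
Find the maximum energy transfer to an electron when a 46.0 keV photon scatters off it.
7.0183 keV

Maximum energy transfer occurs at θ = 180° (backscattering).

Initial photon: E₀ = 46.0 keV → λ₀ = 26.9531 pm

Maximum Compton shift (at 180°):
Δλ_max = 2λ_C = 2 × 2.4263 = 4.8526 pm

Final wavelength:
λ' = 26.9531 + 4.8526 = 31.8057 pm

Minimum photon energy (maximum energy to electron):
E'_min = hc/λ' = 38.9817 keV

Maximum electron kinetic energy:
K_max = E₀ - E'_min = 46.0000 - 38.9817 = 7.0183 keV

(Intermediate values are shown rounded; full precision is carried through to the final answer.)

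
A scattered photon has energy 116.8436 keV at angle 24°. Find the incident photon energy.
119.2000 keV

Convert final energy to wavelength (hc ≈ 1239.842 keV·pm):
λ' = hc/E' = 1239.842 / 116.8436 = 10.6111 pm

Calculate the Compton shift:
Δλ = λ_C(1 - cos(24°))
Δλ = 2.4263 × (1 - cos(24°))
Δλ = 0.2098 pm

Initial wavelength:
λ = λ' - Δλ = 10.6111 - 0.2098 = 10.4014 pm

Initial energy:
E = hc/λ = 1239.842 / 10.4014 = 119.2000 keV

(Intermediate values are shown rounded; full precision is carried through to the final answer.)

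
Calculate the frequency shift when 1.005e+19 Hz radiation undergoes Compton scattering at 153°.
1.340e+18 Hz (decrease)

Convert frequency to wavelength (c = 299792458 m/s):
λ₀ = c/f₀ = 299792458/1.005e+19 = 2.9830095e-11 m = 29.8301 pm

Calculate Compton shift:
Δλ = λ_C(1 - cos(153°)) = 4.5882 pm

Final wavelength:
λ' = λ₀ + Δλ = 29.8301 + 4.5882 = 34.4183 pm

Final frequency:
f' = c/λ' = 299792458/3.4418264e-11 = 8.7102725e+18 Hz

Frequency shift (decrease):
Δf = f₀ - f' = 1.005e+19 - 8.7102725e+18 = 1.340e+18 Hz

(Intermediate values are shown rounded; full precision is carried through to the final answer.)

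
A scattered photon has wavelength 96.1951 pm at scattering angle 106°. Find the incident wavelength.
93.1000 pm

From λ' = λ + Δλ, we have λ = λ' - Δλ

First calculate the Compton shift:
Δλ = λ_C(1 - cos θ)
Δλ = 2.4263 × (1 - cos(106°))
Δλ = 2.4263 × 1.2756
Δλ = 3.0951 pm

Initial wavelength:
λ = λ' - Δλ
λ = 96.1951 - 3.0951
λ = 93.1000 pm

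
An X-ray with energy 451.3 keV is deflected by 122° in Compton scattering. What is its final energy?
191.9460 keV

First convert energy to wavelength:
λ = hc/E, with hc ≈ 1239.842 keV·pm (i.e. 1239.842 eV·nm)

For E = 451.3 keV = 451300 eV:
λ = 1239.842 keV·pm / 451.3 keV
λ = 2.7473 pm

Calculate the Compton shift:
Δλ = λ_C(1 - cos(122°)) = 2.4263 × 1.5299
Δλ = 3.7121 pm

Final wavelength:
λ' = 2.7473 + 3.7121 = 6.4593 pm

Final energy:
E' = hc/λ' = 1239.842 / 6.4593 = 191.9460 keV

(Intermediate values are shown rounded; full precision is carried through to the final answer.)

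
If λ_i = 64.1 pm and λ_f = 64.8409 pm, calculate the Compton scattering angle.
46.00°

First find the wavelength shift:
Δλ = λ' - λ = 64.8409 - 64.1 = 0.7409 pm

Using Δλ = λ_C(1 - cos θ), with λ_C = h/(m_e·c) ≈ 2.42631024 pm:
cos θ = 1 - Δλ/λ_C
cos θ = 1 - 0.7409/2.42631024
cos θ = 0.694639

θ = arccos(0.694639)
θ = 46.00°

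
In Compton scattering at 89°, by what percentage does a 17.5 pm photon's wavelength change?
13.6227%

Calculate the Compton shift:
Δλ = λ_C(1 - cos(89°))
Δλ = 2.4263 × (1 - cos(89°))
Δλ = 2.4263 × 0.9825
Δλ = 2.3840 pm

Percentage change:
(Δλ/λ₀) × 100 = (2.3840/17.5) × 100
= 13.6227%

(Intermediate values are shown rounded; full precision is carried through to the final answer.)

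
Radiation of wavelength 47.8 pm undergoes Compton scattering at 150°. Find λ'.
52.3276 pm

Using the Compton formula: λ' = λ + λ_C(1 − cos θ)

For θ = 150°, cos θ = -√3/2 (exact) ≈ -0.8660, so:
1 − cos 150° = 1 − (-√3/2) ≈ 1.8660

Δλ = λ_C × 1.8660 = 2.4263 × 1.8660 = 4.5276 pm

λ' = 47.8 + 4.5276 = 52.3276 pm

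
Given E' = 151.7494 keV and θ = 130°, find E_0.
296.3001 keV

Convert final energy to wavelength (hc ≈ 1239.842 keV·pm):
λ' = hc/E' = 1239.842 / 151.7494 = 8.1703 pm

Calculate the Compton shift:
Δλ = λ_C(1 - cos(130°))
Δλ = 2.4263 × (1 - cos(130°))
Δλ = 3.9859 pm

Initial wavelength:
λ = λ' - Δλ = 8.1703 - 3.9859 = 4.1844 pm

Initial energy:
E = hc/λ = 1239.842 / 4.1844 = 296.3001 keV

(Intermediate values are shown rounded; full precision is carried through to the final answer.)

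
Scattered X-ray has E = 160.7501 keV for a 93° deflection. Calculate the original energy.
240.2999 keV

Convert final energy to wavelength (hc ≈ 1239.842 keV·pm):
λ' = hc/E' = 1239.842 / 160.7501 = 7.7129 pm

Calculate the Compton shift:
Δλ = λ_C(1 - cos(93°))
Δλ = 2.4263 × (1 - cos(93°))
Δλ = 2.5533 pm

Initial wavelength:
λ = λ' - Δλ = 7.7129 - 2.5533 = 5.1596 pm

Initial energy:
E = hc/λ = 1239.842 / 5.1596 = 240.2999 keV

(Intermediate values are shown rounded; full precision is carried through to the final answer.)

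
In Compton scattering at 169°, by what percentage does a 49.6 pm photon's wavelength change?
9.6936%

Calculate the Compton shift:
Δλ = λ_C(1 - cos(169°))
Δλ = 2.4263 × (1 - cos(169°))
Δλ = 2.4263 × 1.9816
Δλ = 4.8080 pm

Percentage change:
(Δλ/λ₀) × 100 = (4.8080/49.6) × 100
= 9.6936%

(Intermediate values are shown rounded; full precision is carried through to the final answer.)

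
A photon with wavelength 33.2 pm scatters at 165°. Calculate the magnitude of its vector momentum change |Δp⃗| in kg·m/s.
3.7090e-23 kg·m/s

Photon momentum magnitude is p = h/λ.

Initial momentum:
p₀ = h/λ = 6.6261e-34/3.3200e-11 = 1.9958e-23 kg·m/s

After scattering:
λ' = λ + Δλ = 33.2 + 4.7699 = 37.9699 pm
p' = h/λ' = 6.6261e-34/3.7970e-11 = 1.7451e-23 kg·m/s

Momentum is a vector; the scattered photon's direction makes angle θ = 165° with the incident direction. The magnitude of the vector change Δp⃗ = p⃗₀ − p⃗' is found from the law of cosines:
|Δp⃗|² = p₀² + p'² − 2p₀p'cos θ
|Δp⃗|² = (1.9958e-23)² + (1.7451e-23)² − 2·1.9958e-23·1.7451e-23·cos(165°)
|Δp⃗| = 3.7090e-23 kg·m/s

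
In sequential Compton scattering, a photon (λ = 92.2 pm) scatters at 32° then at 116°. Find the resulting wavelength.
96.0586 pm

Apply Compton shift twice:

First scattering at θ₁ = 32°:
Δλ₁ = λ_C(1 - cos(32°))
Δλ₁ = 2.4263 × 0.1520
Δλ₁ = 0.3687 pm

After first scattering:
λ₁ = 92.2 + 0.3687 = 92.5687 pm

Second scattering at θ₂ = 116°:
Δλ₂ = λ_C(1 - cos(116°))
Δλ₂ = 2.4263 × 1.4384
Δλ₂ = 3.4899 pm

Final wavelength:
λ₂ = 92.5687 + 3.4899 = 96.0586 pm

Total shift: Δλ_total = 0.3687 + 3.4899 = 3.8586 pm

(Intermediate values are shown rounded; full precision is carried through to the final answer.)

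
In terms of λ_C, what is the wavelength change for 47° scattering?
0.3180 λ_C

The Compton shift formula is:
Δλ = λ_C(1 - cos θ)

Dividing both sides by λ_C:
Δλ/λ_C = 1 - cos θ

For θ = 47°:
Δλ/λ_C = 1 - cos(47°)
Δλ/λ_C = 1 - 0.6820
Δλ/λ_C = 0.3180

This means the shift is 0.3180 × λ_C = 0.7716 pm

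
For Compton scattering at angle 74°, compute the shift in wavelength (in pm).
1.7575 pm

Using the Compton scattering formula:
Δλ = λ_C(1 - cos θ)

where λ_C = h/(m_e·c) ≈ 2.4263 pm is the Compton wavelength of an electron.

For θ = 74°:
cos(74°) = 0.2756
1 - cos(74°) = 0.7244

Δλ = 2.4263 × 0.7244
Δλ = 1.7575 pm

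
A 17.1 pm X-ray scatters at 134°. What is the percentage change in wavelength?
24.0454%

Calculate the Compton shift:
Δλ = λ_C(1 - cos(134°))
Δλ = 2.4263 × (1 - cos(134°))
Δλ = 2.4263 × 1.6947
Δλ = 4.1118 pm

Percentage change:
(Δλ/λ₀) × 100 = (4.1118/17.1) × 100
= 24.0454%

(Intermediate values are shown rounded; full precision is carried through to the final answer.)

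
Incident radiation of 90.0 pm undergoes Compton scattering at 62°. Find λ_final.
91.2872 pm

Using the Compton scattering formula:
λ' = λ + Δλ = λ + λ_C(1 - cos θ)

Given:
- Initial wavelength λ = 90.0 pm
- Scattering angle θ = 62°
- Compton wavelength λ_C ≈ 2.4263 pm

Calculate the shift:
Δλ = 2.4263 × (1 - cos(62°))
Δλ = 2.4263 × 0.5305
Δλ = 1.2872 pm

Final wavelength:
λ' = 90.0 + 1.2872 = 91.2872 pm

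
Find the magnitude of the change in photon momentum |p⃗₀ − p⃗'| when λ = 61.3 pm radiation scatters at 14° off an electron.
2.6331e-24 kg·m/s

Photon momentum magnitude is p = h/λ.

Initial momentum:
p₀ = h/λ = 6.6261e-34/6.1300e-11 = 1.0809e-23 kg·m/s

After scattering:
λ' = λ + Δλ = 61.3 + 0.0721 = 61.3721 pm
p' = h/λ' = 6.6261e-34/6.1372e-11 = 1.0797e-23 kg·m/s

Momentum is a vector; the scattered photon's direction makes angle θ = 14° with the incident direction. The magnitude of the vector change Δp⃗ = p⃗₀ − p⃗' is found from the law of cosines:
|Δp⃗|² = p₀² + p'² − 2p₀p'cos θ
|Δp⃗|² = (1.0809e-23)² + (1.0797e-23)² − 2·1.0809e-23·1.0797e-23·cos(14°)
|Δp⃗| = 2.6331e-24 kg·m/s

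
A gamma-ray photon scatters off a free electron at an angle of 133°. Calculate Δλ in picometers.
4.0810 pm

Using the Compton scattering formula:
Δλ = λ_C(1 - cos θ)

where λ_C = h/(m_e·c) ≈ 2.4263 pm is the Compton wavelength of an electron.

For θ = 133°:
cos(133°) = -0.6820
1 - cos(133°) = 1.6820

Δλ = 2.4263 × 1.6820
Δλ = 4.0810 pm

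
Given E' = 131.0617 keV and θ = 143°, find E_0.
243.3000 keV

Convert final energy to wavelength (hc ≈ 1239.842 keV·pm):
λ' = hc/E' = 1239.842 / 131.0617 = 9.4600 pm

Calculate the Compton shift:
Δλ = λ_C(1 - cos(143°))
Δλ = 2.4263 × (1 - cos(143°))
Δλ = 4.3640 pm

Initial wavelength:
λ = λ' - Δλ = 9.4600 - 4.3640 = 5.0959 pm

Initial energy:
E = hc/λ = 1239.842 / 5.0959 = 243.3000 keV

(Intermediate values are shown rounded; full precision is carried through to the final answer.)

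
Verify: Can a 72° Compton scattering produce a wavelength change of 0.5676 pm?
No, inconsistent

Calculate the expected shift for θ = 72°:

Δλ_expected = λ_C(1 - cos(72°))
Δλ_expected = 2.4263 × (1 - cos(72°))
Δλ_expected = 2.4263 × 0.6910
Δλ_expected = 1.6765 pm

Given shift: 0.5676 pm
Expected shift: 1.6765 pm
Difference: 1.1089 pm

The values do not match. The given shift corresponds to θ ≈ 40.0°, not 72°.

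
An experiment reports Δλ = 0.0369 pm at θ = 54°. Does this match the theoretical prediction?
No, inconsistent

Calculate the expected shift for θ = 54°:

Δλ_expected = λ_C(1 - cos(54°))
Δλ_expected = 2.4263 × (1 - cos(54°))
Δλ_expected = 2.4263 × 0.4122
Δλ_expected = 1.0002 pm

Given shift: 0.0369 pm
Expected shift: 1.0002 pm
Difference: 0.9633 pm

The values do not match. The given shift corresponds to θ ≈ 10.0°, not 54°.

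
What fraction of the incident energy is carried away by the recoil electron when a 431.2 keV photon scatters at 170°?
0.6261 (or 62.61%)

Calculate initial and final photon energies:

Initial: E₀ = 431.2 keV → λ₀ = 2.8753 pm
Compton shift: Δλ = 4.8158 pm
Final wavelength: λ' = 7.6911 pm
Final energy: E' = 161.2050 keV

Fractional energy loss:
(E₀ - E')/E₀ = (431.2000 - 161.2050)/431.2000
= 269.9950/431.2000
= 0.6261
= 62.61%

(Intermediate values are shown rounded; full precision is carried through to the final answer.)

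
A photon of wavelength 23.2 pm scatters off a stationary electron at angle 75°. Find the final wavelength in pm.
24.9983 pm

Using the Compton scattering formula:
λ' = λ + Δλ = λ + λ_C(1 - cos θ)

Given:
- Initial wavelength λ = 23.2 pm
- Scattering angle θ = 75°
- Compton wavelength λ_C ≈ 2.4263 pm

Calculate the shift:
Δλ = 2.4263 × (1 - cos(75°))
Δλ = 2.4263 × 0.7412
Δλ = 1.7983 pm

Final wavelength:
λ' = 23.2 + 1.7983 = 24.9983 pm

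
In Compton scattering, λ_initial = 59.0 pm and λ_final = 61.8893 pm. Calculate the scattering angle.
101.00°

First find the wavelength shift:
Δλ = λ' - λ = 61.8893 - 59.0 = 2.8893 pm

Using Δλ = λ_C(1 - cos θ), with λ_C = h/(m_e·c) ≈ 2.42631024 pm:
cos θ = 1 - Δλ/λ_C
cos θ = 1 - 2.8893/2.42631024
cos θ = -0.190821

θ = arccos(-0.190821)
θ = 101.00°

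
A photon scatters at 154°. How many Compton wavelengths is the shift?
1.8988 λ_C

The Compton shift formula is:
Δλ = λ_C(1 - cos θ)

Dividing both sides by λ_C:
Δλ/λ_C = 1 - cos θ

For θ = 154°:
Δλ/λ_C = 1 - cos(154°)
Δλ/λ_C = 1 - -0.8988
Δλ/λ_C = 1.8988

This means the shift is 1.8988 × λ_C = 4.6071 pm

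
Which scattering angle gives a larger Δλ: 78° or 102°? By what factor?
102° produces the larger shift by a factor of 1.525

Calculate both shifts using Δλ = λ_C(1 - cos θ):

For θ₁ = 78°:
Δλ₁ = 2.4263 × (1 - cos(78°))
Δλ₁ = 2.4263 × 0.7921
Δλ₁ = 1.9219 pm

For θ₂ = 102°:
Δλ₂ = 2.4263 × (1 - cos(102°))
Δλ₂ = 2.4263 × 1.2079
Δλ₂ = 2.9308 pm

The 102° angle produces the larger shift.
Ratio: 2.9308/1.9219 = 1.525

(Intermediate values are shown rounded; full precision is carried through to the final answer.)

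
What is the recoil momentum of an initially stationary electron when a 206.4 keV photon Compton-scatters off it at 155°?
1.6885e-22 kg·m/s

The electron is initially at rest, so by conservation of momentum:
p⃗_e = p⃗₀ − p⃗'  (incident photon momentum minus scattered photon momentum)

Photon momentum magnitudes (p = h/λ = E/c):
λ₀ = hc/E₀ = 6.0070 pm → p₀ = h/λ₀ = 1.1031e-22 kg·m/s
Δλ = λ_C(1 − cos 155°) = 4.6253 pm
λ' = 10.6323 pm → p' = h/λ' = 6.2320e-23 kg·m/s

The scattered photon makes angle θ = 155° with the incident direction, so by the law of cosines:
|p⃗_e|² = p₀² + p'² − 2p₀p'cos θ
|p⃗_e|² = (1.1031e-22)² + (6.2320e-23)² − 2·1.1031e-22·6.2320e-23·cos(155°)
|p⃗_e| = 1.6885e-22 kg·m/s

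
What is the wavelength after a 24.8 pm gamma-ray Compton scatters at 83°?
26.9306 pm

Using the Compton scattering formula:
λ' = λ + Δλ = λ + λ_C(1 - cos θ)

Given:
- Initial wavelength λ = 24.8 pm
- Scattering angle θ = 83°
- Compton wavelength λ_C ≈ 2.4263 pm

Calculate the shift:
Δλ = 2.4263 × (1 - cos(83°))
Δλ = 2.4263 × 0.8781
Δλ = 2.1306 pm

Final wavelength:
λ' = 24.8 + 2.1306 = 26.9306 pm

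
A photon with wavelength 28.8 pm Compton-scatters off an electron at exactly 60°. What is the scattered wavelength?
30.0132 pm

Using the Compton formula: λ' = λ + λ_C(1 − cos θ)

For θ = 60°, cos θ = 1/2 (exact) = 0.5000, so:
1 − cos 60° = 1 − (1/2) = 0.5000

Δλ = λ_C × 0.5000 = 2.4263 × 0.5000 = 1.2132 pm

λ' = 28.8 + 1.2132 = 30.0132 pm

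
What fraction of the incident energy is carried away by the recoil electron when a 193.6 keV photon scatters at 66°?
0.1835 (or 18.35%)

Calculate initial and final photon energies:

Initial: E₀ = 193.6 keV → λ₀ = 6.4041 pm
Compton shift: Δλ = 1.4394 pm
Final wavelength: λ' = 7.8436 pm
Final energy: E' = 158.0709 keV

Fractional energy loss:
(E₀ - E')/E₀ = (193.6000 - 158.0709)/193.6000
= 35.5291/193.6000
= 0.1835
= 18.35%

(Intermediate values are shown rounded; full precision is carried through to the final answer.)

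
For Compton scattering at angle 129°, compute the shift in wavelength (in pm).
3.9532 pm

Using the Compton scattering formula:
Δλ = λ_C(1 - cos θ)

where λ_C = h/(m_e·c) ≈ 2.4263 pm is the Compton wavelength of an electron.

For θ = 129°:
cos(129°) = -0.6293
1 - cos(129°) = 1.6293

Δλ = 2.4263 × 1.6293
Δλ = 3.9532 pm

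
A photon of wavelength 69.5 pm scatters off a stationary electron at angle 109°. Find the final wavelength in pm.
72.7162 pm

Using the Compton scattering formula:
λ' = λ + Δλ = λ + λ_C(1 - cos θ)

Given:
- Initial wavelength λ = 69.5 pm
- Scattering angle θ = 109°
- Compton wavelength λ_C ≈ 2.4263 pm

Calculate the shift:
Δλ = 2.4263 × (1 - cos(109°))
Δλ = 2.4263 × 1.3256
Δλ = 3.2162 pm

Final wavelength:
λ' = 69.5 + 3.2162 = 72.7162 pm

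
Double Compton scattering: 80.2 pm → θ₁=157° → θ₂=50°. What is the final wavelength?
85.7264 pm

Apply Compton shift twice:

First scattering at θ₁ = 157°:
Δλ₁ = λ_C(1 - cos(157°))
Δλ₁ = 2.4263 × 1.9205
Δλ₁ = 4.6597 pm

After first scattering:
λ₁ = 80.2 + 4.6597 = 84.8597 pm

Second scattering at θ₂ = 50°:
Δλ₂ = λ_C(1 - cos(50°))
Δλ₂ = 2.4263 × 0.3572
Δλ₂ = 0.8667 pm

Final wavelength:
λ₂ = 84.8597 + 0.8667 = 85.7264 pm

Total shift: Δλ_total = 4.6597 + 0.8667 = 5.5264 pm

(Intermediate values are shown rounded; full precision is carried through to the final answer.)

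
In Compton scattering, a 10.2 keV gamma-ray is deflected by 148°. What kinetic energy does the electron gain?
0.3629 keV

By energy conservation: K_e = E_initial - E_final

First find the scattered photon energy:
Initial wavelength: λ = hc/E = 121.5531 pm
Compton shift: Δλ = λ_C(1 - cos(148°)) = 4.4839 pm
Final wavelength: λ' = 121.5531 + 4.4839 = 126.0371 pm
Final photon energy: E' = hc/λ' = 9.8371 keV

Electron kinetic energy:
K_e = E - E' = 10.2000 - 9.8371 = 0.3629 keV

(Intermediate values are shown rounded; full precision is carried through to the final answer.)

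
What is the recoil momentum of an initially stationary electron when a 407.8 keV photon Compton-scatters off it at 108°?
2.7059e-22 kg·m/s

The electron is initially at rest, so by conservation of momentum:
p⃗_e = p⃗₀ − p⃗'  (incident photon momentum minus scattered photon momentum)

Photon momentum magnitudes (p = h/λ = E/c):
λ₀ = hc/E₀ = 3.0403 pm → p₀ = h/λ₀ = 2.1794e-22 kg·m/s
Δλ = λ_C(1 − cos 108°) = 3.1761 pm
λ' = 6.2164 pm → p' = h/λ' = 1.0659e-22 kg·m/s

The scattered photon makes angle θ = 108° with the incident direction, so by the law of cosines:
|p⃗_e|² = p₀² + p'² − 2p₀p'cos θ
|p⃗_e|² = (2.1794e-22)² + (1.0659e-22)² − 2·2.1794e-22·1.0659e-22·cos(108°)
|p⃗_e| = 2.7059e-22 kg·m/s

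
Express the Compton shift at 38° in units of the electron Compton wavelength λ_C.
0.2120 λ_C

The Compton shift formula is:
Δλ = λ_C(1 - cos θ)

Dividing both sides by λ_C:
Δλ/λ_C = 1 - cos θ

For θ = 38°:
Δλ/λ_C = 1 - cos(38°)
Δλ/λ_C = 1 - 0.7880
Δλ/λ_C = 0.2120

This means the shift is 0.2120 × λ_C = 0.5144 pm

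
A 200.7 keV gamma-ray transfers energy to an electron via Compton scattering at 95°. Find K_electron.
60.0544 keV

By energy conservation: K_e = E_initial - E_final

First find the scattered photon energy:
Initial wavelength: λ = hc/E = 6.1776 pm
Compton shift: Δλ = λ_C(1 - cos(95°)) = 2.6378 pm
Final wavelength: λ' = 6.1776 + 2.6378 = 8.8154 pm
Final photon energy: E' = hc/λ' = 140.6456 keV

Electron kinetic energy:
K_e = E - E' = 200.7000 - 140.6456 = 60.0544 keV

(Intermediate values are shown rounded; full precision is carried through to the final answer.)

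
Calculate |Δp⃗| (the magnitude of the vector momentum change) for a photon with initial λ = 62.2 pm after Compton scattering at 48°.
8.6115e-24 kg·m/s

Photon momentum magnitude is p = h/λ.

Initial momentum:
p₀ = h/λ = 6.6261e-34/6.2200e-11 = 1.0653e-23 kg·m/s

After scattering:
λ' = λ + Δλ = 62.2 + 0.8028 = 63.0028 pm
p' = h/λ' = 6.6261e-34/6.3003e-11 = 1.0517e-23 kg·m/s

Momentum is a vector; the scattered photon's direction makes angle θ = 48° with the incident direction. The magnitude of the vector change Δp⃗ = p⃗₀ − p⃗' is found from the law of cosines:
|Δp⃗|² = p₀² + p'² − 2p₀p'cos θ
|Δp⃗|² = (1.0653e-23)² + (1.0517e-23)² − 2·1.0653e-23·1.0517e-23·cos(48°)
|Δp⃗| = 8.6115e-24 kg·m/s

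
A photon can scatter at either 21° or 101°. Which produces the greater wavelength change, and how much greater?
101° produces the larger shift by a factor of 17.929

Calculate both shifts using Δλ = λ_C(1 - cos θ):

For θ₁ = 21°:
Δλ₁ = 2.4263 × (1 - cos(21°))
Δλ₁ = 2.4263 × 0.0664
Δλ₁ = 0.1612 pm

For θ₂ = 101°:
Δλ₂ = 2.4263 × (1 - cos(101°))
Δλ₂ = 2.4263 × 1.1908
Δλ₂ = 2.8893 pm

The 101° angle produces the larger shift.
Ratio: 2.8893/0.1612 = 17.929

(Intermediate values are shown rounded; full precision is carried through to the final answer.)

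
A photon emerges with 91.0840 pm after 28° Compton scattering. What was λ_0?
90.8000 pm

From λ' = λ + Δλ, we have λ = λ' - Δλ

First calculate the Compton shift:
Δλ = λ_C(1 - cos θ)
Δλ = 2.4263 × (1 - cos(28°))
Δλ = 2.4263 × 0.1171
Δλ = 0.2840 pm

Initial wavelength:
λ = λ' - Δλ
λ = 91.0840 - 0.2840
λ = 90.8000 pm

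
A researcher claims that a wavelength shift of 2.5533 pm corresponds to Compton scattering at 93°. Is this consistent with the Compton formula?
Yes, consistent

Calculate the expected shift for θ = 93°:

Δλ_expected = λ_C(1 - cos(93°))
Δλ_expected = 2.4263 × (1 - cos(93°))
Δλ_expected = 2.4263 × 1.0523
Δλ_expected = 2.5533 pm

Given shift: 2.5533 pm
Expected shift: 2.5533 pm
Difference: 0.0000 pm

The values match. This is consistent with Compton scattering at the stated angle.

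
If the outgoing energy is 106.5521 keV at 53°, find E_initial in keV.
116.2000 keV

Convert final energy to wavelength (hc ≈ 1239.842 keV·pm):
λ' = hc/E' = 1239.842 / 106.5521 = 11.6360 pm

Calculate the Compton shift:
Δλ = λ_C(1 - cos(53°))
Δλ = 2.4263 × (1 - cos(53°))
Δλ = 0.9661 pm

Initial wavelength:
λ = λ' - Δλ = 11.6360 - 0.9661 = 10.6699 pm

Initial energy:
E = hc/λ = 1239.842 / 10.6699 = 116.2000 keV

(Intermediate values are shown rounded; full precision is carried through to the final answer.)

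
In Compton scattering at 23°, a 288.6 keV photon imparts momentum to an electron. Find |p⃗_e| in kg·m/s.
6.0528e-23 kg·m/s

The electron is initially at rest, so by conservation of momentum:
p⃗_e = p⃗₀ − p⃗'  (incident photon momentum minus scattered photon momentum)

Photon momentum magnitudes (p = h/λ = E/c):
λ₀ = hc/E₀ = 4.2961 pm → p₀ = h/λ₀ = 1.5424e-22 kg·m/s
Δλ = λ_C(1 − cos 23°) = 0.1929 pm
λ' = 4.4889 pm → p' = h/λ' = 1.4761e-22 kg·m/s

The scattered photon makes angle θ = 23° with the incident direction, so by the law of cosines:
|p⃗_e|² = p₀² + p'² − 2p₀p'cos θ
|p⃗_e|² = (1.5424e-22)² + (1.4761e-22)² − 2·1.5424e-22·1.4761e-22·cos(23°)
|p⃗_e| = 6.0528e-23 kg·m/s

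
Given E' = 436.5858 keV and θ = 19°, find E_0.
457.9000 keV

Convert final energy to wavelength (hc ≈ 1239.842 keV·pm):
λ' = hc/E' = 1239.842 / 436.5858 = 2.8399 pm

Calculate the Compton shift:
Δλ = λ_C(1 - cos(19°))
Δλ = 2.4263 × (1 - cos(19°))
Δλ = 0.1322 pm

Initial wavelength:
λ = λ' - Δλ = 2.8399 - 0.1322 = 2.7077 pm

Initial energy:
E = hc/λ = 1239.842 / 2.7077 = 457.9000 keV

(Intermediate values are shown rounded; full precision is carried through to the final answer.)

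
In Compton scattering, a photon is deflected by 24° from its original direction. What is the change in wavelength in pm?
0.2098 pm

Using the Compton scattering formula:
Δλ = λ_C(1 - cos θ)

where λ_C = h/(m_e·c) ≈ 2.4263 pm is the Compton wavelength of an electron.

For θ = 24°:
cos(24°) = 0.9135
1 - cos(24°) = 0.0865

Δλ = 2.4263 × 0.0865
Δλ = 0.2098 pm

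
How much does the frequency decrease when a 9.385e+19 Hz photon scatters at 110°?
4.737e+19 Hz (decrease)

Convert frequency to wavelength (c = 299792458 m/s):
λ₀ = c/f₀ = 299792458/9.385e+19 = 3.1943789e-12 m = 3.1944 pm

Calculate Compton shift:
Δλ = λ_C(1 - cos(110°)) = 3.2562 pm

Final wavelength:
λ' = λ₀ + Δλ = 3.1944 + 3.2562 = 6.4505 pm

Final frequency:
f' = c/λ' = 299792458/6.4505361e-12 = 4.6475588e+19 Hz

Frequency shift (decrease):
Δf = f₀ - f' = 9.385e+19 - 4.6475588e+19 = 4.737e+19 Hz

(Intermediate values are shown rounded; full precision is carried through to the final answer.)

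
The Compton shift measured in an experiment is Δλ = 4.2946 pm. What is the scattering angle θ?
140.36°

From the Compton formula Δλ = λ_C(1 - cos θ), we can solve for θ:

cos θ = 1 - Δλ/λ_C

Given:
- Δλ = 4.2946 pm
- λ_C = h/(m_e·c) ≈ 2.42631024 pm

cos θ = 1 - 4.2946/2.42631024
cos θ = 1 - 1.770013
cos θ = -0.770013

θ = arccos(-0.770013)
θ = 140.36°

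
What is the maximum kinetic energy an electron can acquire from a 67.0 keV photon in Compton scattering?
13.9194 keV

Maximum energy transfer occurs at θ = 180° (backscattering).

Initial photon: E₀ = 67.0 keV → λ₀ = 18.5051 pm

Maximum Compton shift (at 180°):
Δλ_max = 2λ_C = 2 × 2.4263 = 4.8526 pm

Final wavelength:
λ' = 18.5051 + 4.8526 = 23.3577 pm

Minimum photon energy (maximum energy to electron):
E'_min = hc/λ' = 53.0806 keV

Maximum electron kinetic energy:
K_max = E₀ - E'_min = 67.0000 - 53.0806 = 13.9194 keV

(Intermediate values are shown rounded; full precision is carried through to the final answer.)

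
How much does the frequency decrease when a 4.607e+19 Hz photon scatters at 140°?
1.829e+19 Hz (decrease)

Convert frequency to wavelength (c = 299792458 m/s):
λ₀ = c/f₀ = 299792458/4.607e+19 = 6.5073249e-12 m = 6.5073 pm

Calculate Compton shift:
Δλ = λ_C(1 - cos(140°)) = 4.2850 pm

Final wavelength:
λ' = λ₀ + Δλ = 6.5073 + 4.2850 = 10.7923 pm

Final frequency:
f' = c/λ' = 299792458/1.0792297e-11 = 2.7778375e+19 Hz

Frequency shift (decrease):
Δf = f₀ - f' = 4.607e+19 - 2.7778375e+19 = 1.829e+19 Hz

(Intermediate values are shown rounded; full precision is carried through to the final answer.)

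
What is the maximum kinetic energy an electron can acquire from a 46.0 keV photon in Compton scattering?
7.0183 keV

Maximum energy transfer occurs at θ = 180° (backscattering).

Initial photon: E₀ = 46.0 keV → λ₀ = 26.9531 pm

Maximum Compton shift (at 180°):
Δλ_max = 2λ_C = 2 × 2.4263 = 4.8526 pm

Final wavelength:
λ' = 26.9531 + 4.8526 = 31.8057 pm

Minimum photon energy (maximum energy to electron):
E'_min = hc/λ' = 38.9817 keV

Maximum electron kinetic energy:
K_max = E₀ - E'_min = 46.0000 - 38.9817 = 7.0183 keV

(Intermediate values are shown rounded; full precision is carried through to the final answer.)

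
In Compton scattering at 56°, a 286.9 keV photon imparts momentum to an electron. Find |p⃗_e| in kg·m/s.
1.3244e-22 kg·m/s

The electron is initially at rest, so by conservation of momentum:
p⃗_e = p⃗₀ − p⃗'  (incident photon momentum minus scattered photon momentum)

Photon momentum magnitudes (p = h/λ = E/c):
λ₀ = hc/E₀ = 4.3215 pm → p₀ = h/λ₀ = 1.5333e-22 kg·m/s
Δλ = λ_C(1 − cos 56°) = 1.0695 pm
λ' = 5.3910 pm → p' = h/λ' = 1.2291e-22 kg·m/s

The scattered photon makes angle θ = 56° with the incident direction, so by the law of cosines:
|p⃗_e|² = p₀² + p'² − 2p₀p'cos θ
|p⃗_e|² = (1.5333e-22)² + (1.2291e-22)² − 2·1.5333e-22·1.2291e-22·cos(56°)
|p⃗_e| = 1.3244e-22 kg·m/s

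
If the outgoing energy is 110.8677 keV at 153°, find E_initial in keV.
187.9999 keV

Convert final energy to wavelength (hc ≈ 1239.842 keV·pm):
λ' = hc/E' = 1239.842 / 110.8677 = 11.1831 pm

Calculate the Compton shift:
Δλ = λ_C(1 - cos(153°))
Δλ = 2.4263 × (1 - cos(153°))
Δλ = 4.5882 pm

Initial wavelength:
λ = λ' - Δλ = 11.1831 - 4.5882 = 6.5949 pm

Initial energy:
E = hc/λ = 1239.842 / 6.5949 = 187.9999 keV

(Intermediate values are shown rounded; full precision is carried through to the final answer.)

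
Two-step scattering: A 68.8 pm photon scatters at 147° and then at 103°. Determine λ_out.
76.2333 pm

Apply Compton shift twice:

First scattering at θ₁ = 147°:
Δλ₁ = λ_C(1 - cos(147°))
Δλ₁ = 2.4263 × 1.8387
Δλ₁ = 4.4612 pm

After first scattering:
λ₁ = 68.8 + 4.4612 = 73.2612 pm

Second scattering at θ₂ = 103°:
Δλ₂ = λ_C(1 - cos(103°))
Δλ₂ = 2.4263 × 1.2250
Δλ₂ = 2.9721 pm

Final wavelength:
λ₂ = 73.2612 + 2.9721 = 76.2333 pm

Total shift: Δλ_total = 4.4612 + 2.9721 = 7.4333 pm

(Intermediate values are shown rounded; full precision is carried through to the final answer.)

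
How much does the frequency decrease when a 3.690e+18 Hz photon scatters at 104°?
1.320e+17 Hz (decrease)

Convert frequency to wavelength (c = 299792458 m/s):
λ₀ = c/f₀ = 299792458/3.690e+18 = 8.1244569e-11 m = 81.2446 pm

Calculate Compton shift:
Δλ = λ_C(1 - cos(104°)) = 3.0133 pm

Final wavelength:
λ' = λ₀ + Δλ = 81.2446 + 3.0133 = 84.2579 pm

Final frequency:
f' = c/λ' = 299792458/8.4257856e-11 = 3.5580357e+18 Hz

Frequency shift (decrease):
Δf = f₀ - f' = 3.690e+18 - 3.5580357e+18 = 1.320e+17 Hz

(Intermediate values are shown rounded; full precision is carried through to the final answer.)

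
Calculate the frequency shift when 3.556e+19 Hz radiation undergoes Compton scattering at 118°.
1.057e+19 Hz (decrease)

Convert frequency to wavelength (c = 299792458 m/s):
λ₀ = c/f₀ = 299792458/3.556e+19 = 8.4306091e-12 m = 8.4306 pm

Calculate Compton shift:
Δλ = λ_C(1 - cos(118°)) = 3.5654 pm

Final wavelength:
λ' = λ₀ + Δλ = 8.4306 + 3.5654 = 11.9960 pm

Final frequency:
f' = c/λ' = 299792458/1.1996003e-11 = 2.4991029e+19 Hz

Frequency shift (decrease):
Δf = f₀ - f' = 3.556e+19 - 2.4991029e+19 = 1.057e+19 Hz

(Intermediate values are shown rounded; full precision is carried through to the final answer.)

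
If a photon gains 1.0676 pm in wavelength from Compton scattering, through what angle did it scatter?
55.94°

From the Compton formula Δλ = λ_C(1 - cos θ), we can solve for θ:

cos θ = 1 - Δλ/λ_C

Given:
- Δλ = 1.0676 pm
- λ_C = h/(m_e·c) ≈ 2.42631024 pm

cos θ = 1 - 1.0676/2.42631024
cos θ = 1 - 0.440010
cos θ = 0.559990

θ = arccos(0.559990)
θ = 55.94°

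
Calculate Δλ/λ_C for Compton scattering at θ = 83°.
0.8781 λ_C

The Compton shift formula is:
Δλ = λ_C(1 - cos θ)

Dividing both sides by λ_C:
Δλ/λ_C = 1 - cos θ

For θ = 83°:
Δλ/λ_C = 1 - cos(83°)
Δλ/λ_C = 1 - 0.1219
Δλ/λ_C = 0.8781

This means the shift is 0.8781 × λ_C = 2.1306 pm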